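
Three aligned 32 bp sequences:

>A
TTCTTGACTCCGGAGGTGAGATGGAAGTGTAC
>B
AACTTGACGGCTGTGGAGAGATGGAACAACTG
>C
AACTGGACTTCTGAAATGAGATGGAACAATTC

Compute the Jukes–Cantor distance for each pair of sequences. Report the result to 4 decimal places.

d(A,B) = 0.5851, d(A,C) = 0.4598, d(B,C) = 0.3525

A–B: 13/32 sites differ → p = 0.40625, d = −0.75 ln(1 − 0.541667) = 0.585119 ≈ 0.5851.
A–C: 11/32 sites differ → p = 0.34375, d = −0.75 ln(1 − 0.458333) = 0.459828 ≈ 0.4598.
B–C: 9/32 sites differ → p = 0.28125, d = −0.75 ln(1 − 0.375) = 0.352503 ≈ 0.3525.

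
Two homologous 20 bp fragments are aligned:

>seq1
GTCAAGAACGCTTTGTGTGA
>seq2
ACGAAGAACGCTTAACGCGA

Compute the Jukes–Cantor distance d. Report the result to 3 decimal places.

The sequences differ at 7 of 20 sites (1, 2, 3, 14, 15, 16, 18), so p = 7/20 = 0.35.
d = −(3/4) ln(1 − 4p/3) = −0.75 ln(1 − 0.466667) = −0.75 ln(0.533333)
  = −0.75 × (-0.628609) = 0.471457 substitutions/site.

0.471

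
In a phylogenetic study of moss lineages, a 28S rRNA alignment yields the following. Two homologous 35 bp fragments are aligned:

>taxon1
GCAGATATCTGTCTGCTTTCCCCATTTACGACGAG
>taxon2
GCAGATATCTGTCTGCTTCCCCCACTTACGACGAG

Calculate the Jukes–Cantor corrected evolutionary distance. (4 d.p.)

0.0594

The sequences differ at 2 of 35 sites (19, 25), so p = 2/35 ≈ 0.057143.
d = −(3/4) ln(1 − 4p/3) = −0.75 ln(1 − 0.076191) = −0.75 ln(0.923809)
  = −0.75 × (-0.079250) = 0.059438 substitutions/site.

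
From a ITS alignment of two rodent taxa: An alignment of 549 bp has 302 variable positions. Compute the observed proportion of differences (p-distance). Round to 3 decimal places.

p = 302/549 = 0.550091… ≈ 0.550 (to 3 d.p.).

0.550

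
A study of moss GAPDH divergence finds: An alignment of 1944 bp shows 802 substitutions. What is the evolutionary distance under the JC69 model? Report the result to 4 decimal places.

0.5990

p = 802/1944 ≈ 0.412551.
d = −(3/4) ln(1 − 4p/3) = −0.75 ln(1 − 0.550068) = −0.75 ln(0.449932)
  = −0.75 × (-0.798659) = 0.598994 substitutions/site.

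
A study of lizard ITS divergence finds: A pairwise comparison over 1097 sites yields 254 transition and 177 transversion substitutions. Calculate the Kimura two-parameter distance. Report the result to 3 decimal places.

P = 254/1097 ≈ 0.231541 and Q = 177/1097 ≈ 0.161349.
Under the Kimura two-parameter model, d = −½ ln(1 − 2P − Q) − ¼ ln(1 − 2Q).
1 − 2P − Q = 0.375569, giving −½ ln(0.375569) = 0.489657.
1 − 2Q = 0.677302, giving −¼ ln(0.677302) = 0.097410.
d = 0.489657 + 0.097410 = 0.587067.

0.587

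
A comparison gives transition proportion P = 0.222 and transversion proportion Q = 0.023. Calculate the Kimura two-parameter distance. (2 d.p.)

Under the Kimura two-parameter model, d = −½ ln(1 − 2P − Q) − ¼ ln(1 − 2Q).
1 − 2P − Q = 0.533, giving −½ ln(0.533) = 0.314617.
1 − 2Q = 0.954, giving −¼ ln(0.954) = 0.011773.
d = 0.314617 + 0.011773 = 0.326390.

0.33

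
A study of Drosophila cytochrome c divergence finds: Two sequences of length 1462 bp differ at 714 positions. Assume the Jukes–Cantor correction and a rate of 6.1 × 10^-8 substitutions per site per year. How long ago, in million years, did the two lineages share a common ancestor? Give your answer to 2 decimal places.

6.47

p = 714/1462 ≈ 0.488372.
d = −(3/4) ln(1 − 4p/3) = −0.75 ln(1 − 0.651163) = −0.75 ln(0.348837)
  = −0.75 × (-1.053151) = 0.789863 substitutions/site.
Under a molecular clock d = 2μt, so t = d/(2μ) = 0.789863 / (2 × 6.1 × 10^-8) = 6.47 million years.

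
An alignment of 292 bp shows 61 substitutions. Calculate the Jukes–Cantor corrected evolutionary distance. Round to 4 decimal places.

0.2449

p = 61/292 ≈ 0.208904.
d = −(3/4) ln(1 − 4p/3) = −0.75 ln(1 − 0.278539) = −0.75 ln(0.721461)
  = −0.75 × (-0.326477) = 0.244858 substitutions/site.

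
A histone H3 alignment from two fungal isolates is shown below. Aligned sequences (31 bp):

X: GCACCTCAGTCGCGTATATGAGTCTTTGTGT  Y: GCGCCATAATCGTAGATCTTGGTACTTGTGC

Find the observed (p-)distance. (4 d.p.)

The sequences differ at 13 of 31 positions.
p = 13/31 = 0.419354… ≈ 0.4194 (to 4 d.p.).

0.4194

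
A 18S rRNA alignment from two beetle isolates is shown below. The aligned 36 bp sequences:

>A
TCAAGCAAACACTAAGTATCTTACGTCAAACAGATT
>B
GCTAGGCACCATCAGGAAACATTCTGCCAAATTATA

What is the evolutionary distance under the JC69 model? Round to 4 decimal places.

0.9123

The sequences differ at 19 of 36 sites, so p = 19/36 ≈ 0.527778.
d = −(3/4) ln(1 − 4p/3) = −0.75 ln(1 − 0.703704) = −0.75 ln(0.296296)
  = −0.75 × (-1.216396) = 0.912297 substitutions/site.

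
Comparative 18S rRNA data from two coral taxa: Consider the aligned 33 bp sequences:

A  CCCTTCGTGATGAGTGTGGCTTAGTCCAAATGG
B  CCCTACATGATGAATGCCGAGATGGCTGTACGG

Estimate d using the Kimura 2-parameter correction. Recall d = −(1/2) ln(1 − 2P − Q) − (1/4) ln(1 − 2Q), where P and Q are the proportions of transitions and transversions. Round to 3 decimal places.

Of 33 sites, 6 differences are transitions and 8 are transversions, so P = 6/33 ≈ 0.181818 and Q = 8/33 ≈ 0.242424.
Under the Kimura two-parameter model, d = −½ ln(1 − 2P − Q) − ¼ ln(1 − 2Q).
1 − 2P − Q = 0.39394, giving −½ ln(0.39394) = 0.465778.
1 − 2Q = 0.515152, giving −¼ ln(0.515152) = 0.165823.
d = 0.465778 + 0.165823 = 0.631601.

0.632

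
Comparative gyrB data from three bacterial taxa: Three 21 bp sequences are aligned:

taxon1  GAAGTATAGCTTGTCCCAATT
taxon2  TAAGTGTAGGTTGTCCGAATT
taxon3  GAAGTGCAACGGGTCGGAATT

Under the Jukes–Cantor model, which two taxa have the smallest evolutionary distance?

taxon1–taxon2: 4/21 differ, p = 0.190, d = 0.220.
taxon1–taxon3: 7/21 differ, p = 0.333, d = 0.441.
taxon2–taxon3: 7/21 differ, p = 0.333, d = 0.441.
The smallest distance is between taxon1 and taxon2.

taxon1 and taxon2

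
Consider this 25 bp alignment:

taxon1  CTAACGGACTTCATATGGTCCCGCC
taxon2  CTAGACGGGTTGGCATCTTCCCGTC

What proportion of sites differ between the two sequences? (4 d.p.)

The sequences differ at 11 of 25 positions.
p = 11/25 = 0.4400.

0.4400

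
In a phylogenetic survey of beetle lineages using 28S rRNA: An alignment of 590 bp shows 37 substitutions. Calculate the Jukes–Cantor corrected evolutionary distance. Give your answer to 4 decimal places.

0.0655

p = 37/590 ≈ 0.062712.
d = −(3/4) ln(1 − 4p/3) = −0.75 ln(1 − 0.083616) = −0.75 ln(0.916384)
  = −0.75 × (-0.087320) = 0.065490 substitutions/site.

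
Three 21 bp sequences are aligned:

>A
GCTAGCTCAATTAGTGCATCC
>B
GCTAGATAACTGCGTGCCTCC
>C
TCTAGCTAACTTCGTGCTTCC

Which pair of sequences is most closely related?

B and C

A–B: 6/21 differ, p = 0.286, d = 0.360.
A–C: 5/21 differ, p = 0.238, d = 0.286.
B–C: 4/21 differ, p = 0.190, d = 0.220.
The smallest distance is between B and C.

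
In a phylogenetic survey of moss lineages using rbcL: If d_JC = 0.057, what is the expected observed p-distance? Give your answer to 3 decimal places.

0.055

p = (3/4)(1 − e^(−4d/3)) = 0.75 × (1 − e^(-0.076)) = 0.75 × (1 − 0.926816) = 0.054888.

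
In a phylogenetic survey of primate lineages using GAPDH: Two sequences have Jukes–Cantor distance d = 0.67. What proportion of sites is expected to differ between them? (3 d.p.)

p = (3/4)(1 − e^(−4d/3)) = 0.75 × (1 − e^(-0.893333)) = 0.75 × (1 − 0.409289) = 0.443033.

0.443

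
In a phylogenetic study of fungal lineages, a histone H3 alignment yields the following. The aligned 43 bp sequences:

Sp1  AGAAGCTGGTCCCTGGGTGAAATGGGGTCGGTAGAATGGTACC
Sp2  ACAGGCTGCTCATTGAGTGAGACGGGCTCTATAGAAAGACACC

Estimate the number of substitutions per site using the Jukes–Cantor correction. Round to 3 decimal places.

0.427

The sequences differ at 14 of 43 sites, so p = 14/43 ≈ 0.325581.
d = −(3/4) ln(1 − 4p/3) = −0.75 ln(1 − 0.434108) = −0.75 ln(0.565892)
  = −0.75 × (-0.569352) = 0.427014 substitutions/site.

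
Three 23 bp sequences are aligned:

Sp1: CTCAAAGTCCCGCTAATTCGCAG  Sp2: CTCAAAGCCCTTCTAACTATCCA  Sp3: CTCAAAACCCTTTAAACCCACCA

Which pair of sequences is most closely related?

Sp1–Sp2: 8/23 differ, p = 0.348, d = 0.467.
Sp1–Sp3: 11/23 differ, p = 0.478, d = 0.761.
Sp2–Sp3: 6/23 differ, p = 0.261, d = 0.321.
The smallest distance is between Sp2 and Sp3.

Sp2 and Sp3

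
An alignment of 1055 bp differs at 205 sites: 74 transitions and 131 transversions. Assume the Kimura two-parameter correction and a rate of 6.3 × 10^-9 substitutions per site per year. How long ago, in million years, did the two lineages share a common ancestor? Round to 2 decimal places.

P = 74/1055 ≈ 0.070142 and Q = 131/1055 ≈ 0.124171.
Under the Kimura two-parameter model, d = −½ ln(1 − 2P − Q) − ¼ ln(1 − 2Q).
1 − 2P − Q = 0.735545, giving −½ ln(0.735545) = 0.153572.
1 − 2Q = 0.751658, giving −¼ ln(0.751658) = 0.071368.
d = 0.153572 + 0.071368 = 0.224940.
Under a molecular clock d = 2μt, so t = d/(2μ) = 0.224940 / (2 × 6.3 × 10^-9) = 17.85 million years.

17.85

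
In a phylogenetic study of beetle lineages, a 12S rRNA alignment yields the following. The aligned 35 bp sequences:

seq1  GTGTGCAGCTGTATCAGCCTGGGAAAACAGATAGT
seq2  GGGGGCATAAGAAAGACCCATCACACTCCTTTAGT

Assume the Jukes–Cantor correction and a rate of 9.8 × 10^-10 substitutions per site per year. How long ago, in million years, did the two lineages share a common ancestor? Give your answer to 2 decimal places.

The sequences differ at 19 of 35 sites, so p = 19/35 ≈ 0.542857.
d = −(3/4) ln(1 − 4p/3) = −0.75 ln(1 − 0.723809) = −0.75 ln(0.276191)
  = −0.75 × (-1.286663) = 0.964997 substitutions/site.
Under a molecular clock d = 2μt, so t = d/(2μ) = 0.964997 / (2 × 9.8 × 10^-10) = 492.35 million years.

492.35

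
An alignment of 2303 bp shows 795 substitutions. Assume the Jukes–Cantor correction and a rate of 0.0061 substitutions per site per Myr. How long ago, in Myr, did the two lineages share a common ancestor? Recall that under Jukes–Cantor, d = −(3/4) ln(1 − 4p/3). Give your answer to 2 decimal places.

37.91

p = 795/2303 ≈ 0.345202.
d = −(3/4) ln(1 − 4p/3) = −0.75 ln(1 − 0.460269) = −0.75 ln(0.539731)
  = −0.75 × (-0.616684) = 0.462513 substitutions/site.
Under a molecular clock d = 2μt, so t = d/(2μ) = 0.462513 / (2 × 0.0061) = 37.91 Myr.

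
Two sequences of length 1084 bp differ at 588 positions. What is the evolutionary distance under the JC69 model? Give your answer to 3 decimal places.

0.963

p = 588/1084 ≈ 0.542435.
d = −(3/4) ln(1 − 4p/3) = −0.75 ln(1 − 0.723247) = −0.75 ln(0.276753)
  = −0.75 × (-1.284630) = 0.963473 substitutions/site.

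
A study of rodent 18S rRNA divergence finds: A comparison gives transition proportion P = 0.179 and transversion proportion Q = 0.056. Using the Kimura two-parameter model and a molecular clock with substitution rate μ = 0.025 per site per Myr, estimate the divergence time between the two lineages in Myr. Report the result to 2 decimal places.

Under the Kimura two-parameter model, d = −½ ln(1 − 2P − Q) − ¼ ln(1 − 2Q).
1 − 2P − Q = 0.586, giving −½ ln(0.586) = 0.267218.
1 − 2Q = 0.888, giving −¼ ln(0.888) = 0.029696.
d = 0.267218 + 0.029696 = 0.296914.
Under a molecular clock d = 2μt, so t = d/(2μ) = 0.296914 / (2 × 0.025) = 5.94 Myr.

5.94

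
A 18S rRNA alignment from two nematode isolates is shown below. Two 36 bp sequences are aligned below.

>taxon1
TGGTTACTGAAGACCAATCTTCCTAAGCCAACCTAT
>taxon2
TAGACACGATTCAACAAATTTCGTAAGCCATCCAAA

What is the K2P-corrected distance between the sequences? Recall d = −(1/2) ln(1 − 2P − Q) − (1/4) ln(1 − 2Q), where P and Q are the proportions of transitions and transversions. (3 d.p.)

Of 36 sites, 4 differences are transitions and 11 are transversions, so P = 4/36 ≈ 0.111111 and Q = 11/36 ≈ 0.305556.
Under the Kimura two-parameter model, d = −½ ln(1 − 2P − Q) − ¼ ln(1 − 2Q).
1 − 2P − Q = 0.472222, giving −½ ln(0.472222) = 0.375153.
1 − 2Q = 0.388888, giving −¼ ln(0.388888) = 0.236116.
d = 0.375153 + 0.236116 = 0.611269.

0.611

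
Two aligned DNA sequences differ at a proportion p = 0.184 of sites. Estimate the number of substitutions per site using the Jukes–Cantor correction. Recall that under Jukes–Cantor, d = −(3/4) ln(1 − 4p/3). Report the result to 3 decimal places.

d = −(3/4) ln(1 − 4p/3) = −0.75 ln(1 − 0.245333) = −0.75 ln(0.754667)
  = −0.75 × (-0.281479) = 0.211109 substitutions/site.

0.211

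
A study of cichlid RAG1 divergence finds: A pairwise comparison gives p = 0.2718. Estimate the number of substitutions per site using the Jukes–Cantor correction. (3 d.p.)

d = −(3/4) ln(1 − 4p/3) = −0.75 ln(1 − 0.3624) = −0.75 ln(0.6376)
  = −0.75 × (-0.450044) = 0.337533 substitutions/site.

0.338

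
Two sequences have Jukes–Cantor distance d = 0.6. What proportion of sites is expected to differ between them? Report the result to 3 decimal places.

0.413

p = (3/4)(1 − e^(−4d/3)) = 0.75 × (1 − e^(-0.8)) = 0.75 × (1 − 0.449329) = 0.413003.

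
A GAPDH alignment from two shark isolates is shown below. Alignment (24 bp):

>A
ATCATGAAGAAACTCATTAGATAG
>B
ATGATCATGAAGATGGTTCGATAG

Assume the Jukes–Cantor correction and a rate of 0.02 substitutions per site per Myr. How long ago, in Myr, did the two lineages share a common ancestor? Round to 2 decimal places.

11.02

The sequences differ at 8 of 24 sites (3, 6, 8, 12, 13, 15, 16, 19), so p = 8/24 ≈ 0.333333.
d = −(3/4) ln(1 − 4p/3) = −0.75 ln(1 − 0.444444) = −0.75 ln(0.555556)
  = −0.75 × (-0.587786) = 0.440840 substitutions/site.
Under a molecular clock d = 2μt, so t = d/(2μ) = 0.440840 / (2 × 0.02) = 11.02 Myr.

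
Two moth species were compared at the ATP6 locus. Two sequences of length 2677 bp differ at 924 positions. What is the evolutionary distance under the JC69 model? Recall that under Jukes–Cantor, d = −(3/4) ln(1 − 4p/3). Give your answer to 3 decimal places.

p = 924/2677 ≈ 0.345162.
d = −(3/4) ln(1 − 4p/3) = −0.75 ln(1 − 0.460216) = −0.75 ln(0.539784)
  = −0.75 × (-0.616586) = 0.462440 substitutions/site.

0.462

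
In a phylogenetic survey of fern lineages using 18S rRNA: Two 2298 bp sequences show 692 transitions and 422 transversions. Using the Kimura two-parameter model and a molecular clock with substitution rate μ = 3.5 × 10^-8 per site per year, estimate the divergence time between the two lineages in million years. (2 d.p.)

P = 692/2298 ≈ 0.301131 and Q = 422/2298 ≈ 0.183638.
Under the Kimura two-parameter model, d = −½ ln(1 − 2P − Q) − ¼ ln(1 − 2Q).
1 − 2P − Q = 0.2141, giving −½ ln(0.2141) = 0.770656.
1 − 2Q = 0.632724, giving −¼ ln(0.632724) = 0.114430.
d = 0.770656 + 0.114430 = 0.885086.
Under a molecular clock d = 2μt, so t = d/(2μ) = 0.885086 / (2 × 3.5 × 10^-8) = 12.64 million years.

12.64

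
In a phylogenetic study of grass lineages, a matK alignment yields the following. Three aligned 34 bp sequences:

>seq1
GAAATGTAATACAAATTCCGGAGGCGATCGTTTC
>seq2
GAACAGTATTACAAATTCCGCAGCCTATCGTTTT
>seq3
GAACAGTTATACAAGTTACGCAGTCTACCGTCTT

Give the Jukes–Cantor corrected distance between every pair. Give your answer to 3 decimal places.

seq1–seq2: 7/34 sites differ → p ≈ 0.205882, d = −0.75 ln(1 − 0.274509) = 0.240680 ≈ 0.241.
seq1–seq3: 11/34 sites differ → p ≈ 0.323529, d = −0.75 ln(1 − 0.431372) = 0.423397 ≈ 0.423.
seq2–seq3: 7/34 sites differ → p ≈ 0.205882, d = −0.75 ln(1 − 0.274509) = 0.240680 ≈ 0.241.

d(seq1,seq2) = 0.241, d(seq1,seq3) = 0.423, d(seq2,seq3) = 0.241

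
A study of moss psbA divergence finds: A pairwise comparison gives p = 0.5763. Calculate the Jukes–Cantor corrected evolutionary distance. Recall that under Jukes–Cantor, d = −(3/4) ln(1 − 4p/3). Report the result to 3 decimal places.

d = −(3/4) ln(1 − 4p/3) = −0.75 ln(1 − 0.7684) = −0.75 ln(0.2316)
  = −0.75 × (-1.462744) = 1.097058 substitutions/site.

1.097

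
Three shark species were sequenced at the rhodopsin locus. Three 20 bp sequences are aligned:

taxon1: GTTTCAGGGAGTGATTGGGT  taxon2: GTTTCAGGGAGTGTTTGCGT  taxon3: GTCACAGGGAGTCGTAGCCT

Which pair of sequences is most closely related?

taxon1 and taxon2

taxon1–taxon2: 2/20 differ, p = 0.100, d = 0.107.
taxon1–taxon3: 7/20 differ, p = 0.350, d = 0.471.
taxon2–taxon3: 6/20 differ, p = 0.300, d = 0.383.
The smallest distance is between taxon1 and taxon2.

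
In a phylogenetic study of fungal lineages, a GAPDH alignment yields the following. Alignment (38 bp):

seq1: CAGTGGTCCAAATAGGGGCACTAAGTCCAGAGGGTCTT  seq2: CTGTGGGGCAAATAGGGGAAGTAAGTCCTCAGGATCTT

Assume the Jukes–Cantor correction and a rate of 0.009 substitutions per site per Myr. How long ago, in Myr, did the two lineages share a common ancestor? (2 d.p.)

13.73

The sequences differ at 8 of 38 sites (2, 7, 8, 19, 21, 29, 30, 34), so p = 8/38 ≈ 0.210526.
d = −(3/4) ln(1 − 4p/3) = −0.75 ln(1 − 0.280701) = −0.75 ln(0.719299)
  = −0.75 × (-0.329478) = 0.247109 substitutions/site.
Under a molecular clock d = 2μt, so t = d/(2μ) = 0.247109 / (2 × 0.009) = 13.73 Myr.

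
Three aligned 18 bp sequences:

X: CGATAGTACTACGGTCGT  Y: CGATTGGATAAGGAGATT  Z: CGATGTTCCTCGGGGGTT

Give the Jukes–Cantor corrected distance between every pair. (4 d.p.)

X–Y: 9/18 sites differ → p = 0.5, d = −0.75 ln(1 − 0.666667) = 0.823960 ≈ 0.8240.
X–Z: 8/18 sites differ → p ≈ 0.444444, d = −0.75 ln(1 − 0.592592) = 0.673455 ≈ 0.6735.
Y–Z: 9/18 sites differ → p = 0.5, d = −0.75 ln(1 − 0.666667) = 0.823960 ≈ 0.8240.

d(X,Y) = 0.8240, d(X,Z) = 0.6735, d(Y,Z) = 0.8240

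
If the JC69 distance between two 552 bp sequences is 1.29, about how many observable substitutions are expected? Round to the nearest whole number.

340

Invert JC69: p = (3/4)(1 − e^(−4d/3)) = 0.75 × (1 − e^(-1.72)) = 0.75 × (1 − 0.179066) = 0.615701.
Expected differing sites = pL ≈ 0.615701 × 552 = 339.866952 ≈ 340.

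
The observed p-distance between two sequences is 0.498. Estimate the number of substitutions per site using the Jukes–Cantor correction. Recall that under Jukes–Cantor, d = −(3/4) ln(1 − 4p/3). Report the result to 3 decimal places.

d = −(3/4) ln(1 − 4p/3) = −0.75 ln(1 − 0.664) = −0.75 ln(0.336)
  = −0.75 × (-1.090644) = 0.817983 substitutions/site.

0.818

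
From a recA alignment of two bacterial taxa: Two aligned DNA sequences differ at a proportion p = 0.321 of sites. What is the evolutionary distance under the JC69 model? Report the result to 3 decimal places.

0.419

d = −(3/4) ln(1 − 4p/3) = −0.75 ln(1 − 0.428) = −0.75 ln(0.572)
  = −0.75 × (-0.558616) = 0.418962 substitutions/site.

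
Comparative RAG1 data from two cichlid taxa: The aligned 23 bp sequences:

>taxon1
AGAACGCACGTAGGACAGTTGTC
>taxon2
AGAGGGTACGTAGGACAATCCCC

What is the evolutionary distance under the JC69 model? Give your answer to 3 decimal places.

0.390

The sequences differ at 7 of 23 sites (4, 5, 7, 18, 20, 21, 22), so p = 7/23 ≈ 0.304348.
d = −(3/4) ln(1 − 4p/3) = −0.75 ln(1 − 0.405797) = −0.75 ln(0.594203)
  = −0.75 × (-0.520534) = 0.390401 substitutions/site.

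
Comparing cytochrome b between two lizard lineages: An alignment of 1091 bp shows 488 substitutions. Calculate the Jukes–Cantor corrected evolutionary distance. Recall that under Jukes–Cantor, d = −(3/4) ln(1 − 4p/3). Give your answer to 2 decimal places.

p = 488/1091 ≈ 0.447296.
d = −(3/4) ln(1 − 4p/3) = −0.75 ln(1 − 0.596395) = −0.75 ln(0.403605)
  = −0.75 × (-0.907319) = 0.680489 substitutions/site.

0.68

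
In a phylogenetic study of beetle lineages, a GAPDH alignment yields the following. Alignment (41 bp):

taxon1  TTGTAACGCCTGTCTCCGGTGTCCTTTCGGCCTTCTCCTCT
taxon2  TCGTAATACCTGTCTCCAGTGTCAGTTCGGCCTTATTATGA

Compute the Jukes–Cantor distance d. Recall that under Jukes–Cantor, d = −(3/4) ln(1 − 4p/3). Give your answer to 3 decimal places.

The sequences differ at 11 of 41 sites, so p = 11/41 ≈ 0.268293.
d = −(3/4) ln(1 − 4p/3) = −0.75 ln(1 − 0.357724) = −0.75 ln(0.642276)
  = −0.75 × (-0.442737) = 0.332053 substitutions/site.

0.332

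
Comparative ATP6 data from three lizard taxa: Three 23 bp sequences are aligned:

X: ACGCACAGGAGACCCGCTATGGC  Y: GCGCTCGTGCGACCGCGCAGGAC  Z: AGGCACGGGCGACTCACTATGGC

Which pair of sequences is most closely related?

X–Y: 11/23 differ, p = 0.478, d = 0.761.
X–Z: 5/23 differ, p = 0.217, d = 0.257.
Y–Z: 11/23 differ, p = 0.478, d = 0.761.
The smallest distance is between X and Z.

X and Z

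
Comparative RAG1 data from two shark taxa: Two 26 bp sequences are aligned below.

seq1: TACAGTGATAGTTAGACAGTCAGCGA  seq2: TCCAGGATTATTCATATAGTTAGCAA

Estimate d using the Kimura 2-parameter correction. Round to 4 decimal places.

0.5515

Of 26 sites, 5 differences are transitions and 5 are transversions, so P = 5/26 ≈ 0.192308 and Q = 5/26 ≈ 0.192308.
Under the Kimura two-parameter model, d = −½ ln(1 − 2P − Q) − ¼ ln(1 − 2Q).
1 − 2P − Q = 0.423076, giving −½ ln(0.423076) = 0.430102.
1 − 2Q = 0.615384, giving −¼ ln(0.615384) = 0.121377.
d = 0.430102 + 0.121377 = 0.551479.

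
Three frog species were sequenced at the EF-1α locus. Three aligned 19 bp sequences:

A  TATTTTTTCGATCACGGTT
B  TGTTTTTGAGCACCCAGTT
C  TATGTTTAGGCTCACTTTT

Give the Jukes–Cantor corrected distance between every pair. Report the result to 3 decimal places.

A–B: 7/19 sites differ → p ≈ 0.368421, d = −0.75 ln(1 − 0.491228) = 0.506816 ≈ 0.507.
A–C: 6/19 sites differ → p ≈ 0.315789, d = −0.75 ln(1 − 0.421052) = 0.409907 ≈ 0.410.
B–C: 8/19 sites differ → p ≈ 0.421053, d = −0.75 ln(1 − 0.561404) = 0.618132 ≈ 0.618.

d(A,B) = 0.507, d(A,C) = 0.410, d(B,C) = 0.618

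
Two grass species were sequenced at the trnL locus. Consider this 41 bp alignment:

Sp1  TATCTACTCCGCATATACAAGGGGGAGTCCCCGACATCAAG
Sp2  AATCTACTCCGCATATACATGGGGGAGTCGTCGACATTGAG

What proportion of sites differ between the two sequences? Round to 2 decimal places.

The sequences differ at 6 of 41 positions (sites 1, 20, 30, 31, 38, 39).
p = 6/41 = 0.146341… ≈ 0.15 (to 2 d.p.).

0.15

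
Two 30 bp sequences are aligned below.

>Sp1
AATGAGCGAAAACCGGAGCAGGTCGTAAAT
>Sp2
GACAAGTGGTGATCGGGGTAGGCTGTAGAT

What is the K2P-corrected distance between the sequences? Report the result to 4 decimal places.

Of 30 sites, 12 differences are transitions and 1 are transversions, so P = 12/30 = 0.4 and Q = 1/30 ≈ 0.033333.
Under the Kimura two-parameter model, d = −½ ln(1 − 2P − Q) − ¼ ln(1 − 2Q).
1 − 2P − Q = 0.166667, giving −½ ln(0.166667) = 0.895879.
1 − 2Q = 0.933334, giving −¼ ln(0.933334) = 0.017248.
d = 0.895879 + 0.017248 = 0.913127.

0.9131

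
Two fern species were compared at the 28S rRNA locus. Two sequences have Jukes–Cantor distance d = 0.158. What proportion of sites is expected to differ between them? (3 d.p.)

0.142

p = (3/4)(1 − e^(−4d/3)) = 0.75 × (1 − e^(-0.210667)) = 0.75 × (1 − 0.810044) = 0.142467.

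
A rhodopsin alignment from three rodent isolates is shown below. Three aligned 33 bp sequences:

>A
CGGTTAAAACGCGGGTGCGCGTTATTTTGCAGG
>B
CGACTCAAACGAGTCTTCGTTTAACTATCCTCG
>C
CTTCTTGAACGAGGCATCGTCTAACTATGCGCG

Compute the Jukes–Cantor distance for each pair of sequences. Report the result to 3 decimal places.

d(A,B) = 0.699, d(A,C) = 0.780, d(B,C) = 0.339

A–B: 15/33 sites differ → p ≈ 0.454545, d = −0.75 ln(1 − 0.60606) = 0.698667 ≈ 0.699.
A–C: 16/33 sites differ → p ≈ 0.484848, d = −0.75 ln(1 − 0.646464) = 0.779827 ≈ 0.780.
B–C: 9/33 sites differ → p ≈ 0.272727, d = −0.75 ln(1 − 0.363636) = 0.338988 ≈ 0.339.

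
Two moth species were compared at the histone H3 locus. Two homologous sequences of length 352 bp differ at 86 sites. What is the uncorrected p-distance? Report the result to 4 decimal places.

p = 86/352 = 0.244318… ≈ 0.2443 (to 4 d.p.).

0.2443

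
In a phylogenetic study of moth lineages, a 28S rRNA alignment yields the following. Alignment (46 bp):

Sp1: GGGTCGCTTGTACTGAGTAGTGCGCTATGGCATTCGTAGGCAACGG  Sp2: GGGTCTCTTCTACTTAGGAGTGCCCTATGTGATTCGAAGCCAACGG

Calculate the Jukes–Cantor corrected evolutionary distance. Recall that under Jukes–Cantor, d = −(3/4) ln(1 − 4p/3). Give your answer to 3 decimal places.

The sequences differ at 9 of 46 sites (6, 10, 15, 18, 24, 30, 31, 37, 40), so p = 9/46 ≈ 0.195652.
d = −(3/4) ln(1 − 4p/3) = −0.75 ln(1 − 0.260869) = −0.75 ln(0.739131)
  = −0.75 × (-0.302280) = 0.226710 substitutions/site.

0.227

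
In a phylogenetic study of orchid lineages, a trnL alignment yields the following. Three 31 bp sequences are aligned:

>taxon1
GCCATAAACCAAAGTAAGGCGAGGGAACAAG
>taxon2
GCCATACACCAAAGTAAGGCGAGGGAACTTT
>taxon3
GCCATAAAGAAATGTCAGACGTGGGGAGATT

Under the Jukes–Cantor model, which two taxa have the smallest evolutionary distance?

taxon1 and taxon2

taxon1–taxon2: 4/31 differ, p = 0.129, d = 0.142.
taxon1–taxon3: 10/31 differ, p = 0.323, d = 0.422.
taxon2–taxon3: 10/31 differ, p = 0.323, d = 0.422.
The smallest distance is between taxon1 and taxon2.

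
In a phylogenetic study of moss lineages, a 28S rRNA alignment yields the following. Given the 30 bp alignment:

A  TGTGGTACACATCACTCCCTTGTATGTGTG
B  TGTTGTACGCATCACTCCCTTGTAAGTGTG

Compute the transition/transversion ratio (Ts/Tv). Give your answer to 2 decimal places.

Transitions are A↔G and C↔T; transversions are all other mismatches.
Transitions: 1. Transversions: 2.
R = 1/2 = 0.50.

0.50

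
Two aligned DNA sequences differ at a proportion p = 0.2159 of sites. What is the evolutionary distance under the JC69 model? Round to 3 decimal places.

0.255

d = −(3/4) ln(1 − 4p/3) = −0.75 ln(1 − 0.287867) = −0.75 ln(0.712133)
  = −0.75 × (-0.339491) = 0.254618 substitutions/site.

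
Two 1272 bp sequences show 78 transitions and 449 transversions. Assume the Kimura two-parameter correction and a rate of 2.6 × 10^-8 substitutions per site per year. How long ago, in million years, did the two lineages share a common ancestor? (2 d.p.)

12.09

P = 78/1272 ≈ 0.061321 and Q = 449/1272 ≈ 0.352987.
Under the Kimura two-parameter model, d = −½ ln(1 − 2P − Q) − ¼ ln(1 − 2Q).
1 − 2P − Q = 0.524371, giving −½ ln(0.524371) = 0.322778.
1 − 2Q = 0.294026, giving −¼ ln(0.294026) = 0.306022.
d = 0.322778 + 0.306022 = 0.628800.
Under a molecular clock d = 2μt, so t = d/(2μ) = 0.628800 / (2 × 2.6 × 10^-8) = 12.09 million years.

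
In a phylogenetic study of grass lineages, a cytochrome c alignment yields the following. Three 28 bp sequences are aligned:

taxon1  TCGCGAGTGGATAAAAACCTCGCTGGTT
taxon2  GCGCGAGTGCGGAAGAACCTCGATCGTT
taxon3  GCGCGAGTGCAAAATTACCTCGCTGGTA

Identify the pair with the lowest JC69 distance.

taxon1–taxon2: 7/28 differ, p = 0.250, d = 0.304.
taxon1–taxon3: 6/28 differ, p = 0.214, d = 0.252.
taxon2–taxon3: 7/28 differ, p = 0.250, d = 0.304.
The smallest distance is between taxon1 and taxon3.

taxon1 and taxon3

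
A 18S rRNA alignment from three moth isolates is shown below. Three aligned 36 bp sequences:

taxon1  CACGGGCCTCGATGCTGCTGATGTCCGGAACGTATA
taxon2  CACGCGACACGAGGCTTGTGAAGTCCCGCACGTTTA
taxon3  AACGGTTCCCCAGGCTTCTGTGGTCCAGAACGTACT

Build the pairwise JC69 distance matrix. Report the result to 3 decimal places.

taxon1–taxon2: 10/36 sites differ → p ≈ 0.277778, d = −0.75 ln(1 − 0.370371) = 0.346968 ≈ 0.347.
taxon1–taxon3: 12/36 sites differ → p ≈ 0.333333, d = −0.75 ln(1 − 0.444444) = 0.440839 ≈ 0.441.
taxon2–taxon3: 14/36 sites differ → p ≈ 0.388889, d = −0.75 ln(1 − 0.518519) = 0.548166 ≈ 0.548.

d(taxon1,taxon2) = 0.347, d(taxon1,taxon3) = 0.441, d(taxon2,taxon3) = 0.548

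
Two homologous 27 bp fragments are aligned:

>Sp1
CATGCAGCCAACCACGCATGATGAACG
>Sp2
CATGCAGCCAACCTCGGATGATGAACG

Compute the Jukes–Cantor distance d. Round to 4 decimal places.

0.0780

The sequences differ at 2 of 27 sites (14, 17), so p = 2/27 ≈ 0.074074.
d = −(3/4) ln(1 − 4p/3) = −0.75 ln(1 − 0.098765) = −0.75 ln(0.901235)
  = −0.75 × (-0.103989) = 0.077992 substitutions/site.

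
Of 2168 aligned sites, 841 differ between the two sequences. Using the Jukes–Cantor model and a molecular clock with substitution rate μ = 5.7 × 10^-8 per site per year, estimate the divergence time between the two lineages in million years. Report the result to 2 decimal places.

4.79

p = 841/2168 ≈ 0.387915.
d = −(3/4) ln(1 − 4p/3) = −0.75 ln(1 − 0.51722) = −0.75 ln(0.48278)
  = −0.75 × (-0.728194) = 0.546146 substitutions/site.
Under a molecular clock d = 2μt, so t = d/(2μ) = 0.546146 / (2 × 5.7 × 10^-8) = 4.79 million years.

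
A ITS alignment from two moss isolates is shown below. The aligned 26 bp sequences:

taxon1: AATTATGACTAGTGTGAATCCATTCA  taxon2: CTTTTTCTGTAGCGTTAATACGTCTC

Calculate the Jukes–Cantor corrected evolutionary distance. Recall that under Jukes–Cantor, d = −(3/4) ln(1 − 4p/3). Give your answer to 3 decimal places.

0.824

The sequences differ at 13 of 26 sites, so p = 13/26 = 0.5.
d = −(3/4) ln(1 − 4p/3) = −0.75 ln(1 − 0.666667) = −0.75 ln(0.333333)
  = −0.75 × (-1.098613) = 0.823960 substitutions/site.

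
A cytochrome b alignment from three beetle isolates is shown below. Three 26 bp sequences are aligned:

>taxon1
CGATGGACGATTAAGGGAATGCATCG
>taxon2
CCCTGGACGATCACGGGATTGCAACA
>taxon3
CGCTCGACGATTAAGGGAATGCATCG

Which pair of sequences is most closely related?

taxon1 and taxon3

taxon1–taxon2: 7/26 differ, p = 0.269, d = 0.334.
taxon1–taxon3: 2/26 differ, p = 0.077, d = 0.081.
taxon2–taxon3: 7/26 differ, p = 0.269, d = 0.334.
The smallest distance is between taxon1 and taxon3.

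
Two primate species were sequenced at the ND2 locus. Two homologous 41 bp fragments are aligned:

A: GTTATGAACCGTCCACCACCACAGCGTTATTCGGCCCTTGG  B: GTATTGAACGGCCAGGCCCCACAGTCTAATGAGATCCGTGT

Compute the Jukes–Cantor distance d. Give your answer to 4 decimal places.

The sequences differ at 17 of 41 sites, so p = 17/41 ≈ 0.414634.
d = −(3/4) ln(1 − 4p/3) = −0.75 ln(1 − 0.552845) = −0.75 ln(0.447155)
  = −0.75 × (-0.804850) = 0.603638 substitutions/site.

0.6036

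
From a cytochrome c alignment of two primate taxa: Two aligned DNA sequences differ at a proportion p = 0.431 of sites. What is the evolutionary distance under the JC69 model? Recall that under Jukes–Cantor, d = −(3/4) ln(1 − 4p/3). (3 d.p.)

0.641

d = −(3/4) ln(1 − 4p/3) = −0.75 ln(1 − 0.574667) = −0.75 ln(0.425333)
  = −0.75 × (-0.854883) = 0.641162 substitutions/site.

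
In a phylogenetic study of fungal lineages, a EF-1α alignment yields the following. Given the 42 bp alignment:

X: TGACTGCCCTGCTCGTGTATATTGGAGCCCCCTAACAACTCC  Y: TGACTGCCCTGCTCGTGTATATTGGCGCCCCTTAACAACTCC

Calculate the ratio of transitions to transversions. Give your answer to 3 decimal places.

1.000

Transitions are A↔G and C↔T; transversions are all other mismatches.
Transitions: 1. Transversions: 1.
R = 1/1 = 1.000.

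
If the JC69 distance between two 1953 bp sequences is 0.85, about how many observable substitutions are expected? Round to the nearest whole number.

Invert JC69: p = (3/4)(1 − e^(−4d/3)) = 0.75 × (1 − e^(-1.133333)) = 0.75 × (1 − 0.321958) = 0.508532.
Expected differing sites = pL ≈ 0.508532 × 1953 = 993.162996 ≈ 993.

993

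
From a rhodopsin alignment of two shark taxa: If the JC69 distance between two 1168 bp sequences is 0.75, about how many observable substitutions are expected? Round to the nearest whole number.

554

Invert JC69: p = (3/4)(1 − e^(−4d/3)) = 0.75 × (1 − e^(-1)) = 0.75 × (1 − 0.367879) = 0.474091.
Expected differing sites = pL ≈ 0.474091 × 1168 = 553.738288 ≈ 554.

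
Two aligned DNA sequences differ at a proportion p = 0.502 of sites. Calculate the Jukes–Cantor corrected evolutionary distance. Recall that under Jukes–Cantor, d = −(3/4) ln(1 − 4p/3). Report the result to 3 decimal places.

d = −(3/4) ln(1 − 4p/3) = −0.75 ln(1 − 0.669333) = −0.75 ln(0.330667)
  = −0.75 × (-1.106643) = 0.829982 substitutions/site.

0.830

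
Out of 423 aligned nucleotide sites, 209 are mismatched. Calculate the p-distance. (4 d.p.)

0.4941

p = 209/423 = 0.494089… ≈ 0.4941 (to 4 d.p.).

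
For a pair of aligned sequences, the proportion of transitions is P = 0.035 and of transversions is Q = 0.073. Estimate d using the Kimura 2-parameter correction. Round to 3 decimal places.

0.117

Under the Kimura two-parameter model, d = −½ ln(1 − 2P − Q) − ¼ ln(1 − 2Q).
1 − 2P − Q = 0.857, giving −½ ln(0.857) = 0.077159.
1 − 2Q = 0.854, giving −¼ ln(0.854) = 0.039456.
d = 0.077159 + 0.039456 = 0.116615.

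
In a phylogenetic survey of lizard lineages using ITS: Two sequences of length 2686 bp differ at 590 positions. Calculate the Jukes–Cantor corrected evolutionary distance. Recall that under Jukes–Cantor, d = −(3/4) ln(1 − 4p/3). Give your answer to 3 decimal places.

p = 590/2686 ≈ 0.219657.
d = −(3/4) ln(1 − 4p/3) = −0.75 ln(1 − 0.292876) = −0.75 ln(0.707124)
  = −0.75 × (-0.346549) = 0.259912 substitutions/site.

0.260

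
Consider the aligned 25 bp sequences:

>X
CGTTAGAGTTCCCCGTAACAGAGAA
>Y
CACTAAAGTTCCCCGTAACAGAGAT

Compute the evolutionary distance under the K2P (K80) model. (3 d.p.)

0.185

Of 25 sites, 3 differences are transitions and 1 are transversions, so P = 3/25 = 0.12 and Q = 1/25 = 0.04.
Under the Kimura two-parameter model, d = −½ ln(1 − 2P − Q) − ¼ ln(1 − 2Q).
1 − 2P − Q = 0.72, giving −½ ln(0.72) = 0.164252.
1 − 2Q = 0.92, giving −¼ ln(0.92) = 0.020845.
d = 0.164252 + 0.020845 = 0.185097.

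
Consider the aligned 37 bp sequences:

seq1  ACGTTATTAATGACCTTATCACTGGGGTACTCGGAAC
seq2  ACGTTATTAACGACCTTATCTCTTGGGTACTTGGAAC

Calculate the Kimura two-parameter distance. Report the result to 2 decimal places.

Of 37 sites, 2 differences are transitions and 2 are transversions, so P = 2/37 ≈ 0.054054 and Q = 2/37 ≈ 0.054054.
Under the Kimura two-parameter model, d = −½ ln(1 − 2P − Q) − ¼ ln(1 − 2Q).
1 − 2P − Q = 0.837838, giving −½ ln(0.837838) = 0.088465.
1 − 2Q = 0.891892, giving −¼ ln(0.891892) = 0.028603.
d = 0.088465 + 0.028603 = 0.117068.

0.12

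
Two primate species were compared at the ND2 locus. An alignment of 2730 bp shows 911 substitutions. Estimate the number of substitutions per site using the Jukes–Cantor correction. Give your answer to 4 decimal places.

0.4415

p = 911/2730 ≈ 0.3337.
d = −(3/4) ln(1 − 4p/3) = −0.75 ln(1 − 0.444933) = −0.75 ln(0.555067)
  = −0.75 × (-0.588666) = 0.441500 substitutions/site.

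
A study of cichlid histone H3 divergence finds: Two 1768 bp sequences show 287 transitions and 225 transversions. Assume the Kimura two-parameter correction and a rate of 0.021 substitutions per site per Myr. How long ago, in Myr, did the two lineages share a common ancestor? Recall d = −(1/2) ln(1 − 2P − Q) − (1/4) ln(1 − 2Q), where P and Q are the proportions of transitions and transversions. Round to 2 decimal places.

P = 287/1768 ≈ 0.16233 and Q = 225/1768 ≈ 0.127262.
Under the Kimura two-parameter model, d = −½ ln(1 − 2P − Q) − ¼ ln(1 − 2Q).
1 − 2P − Q = 0.548078, giving −½ ln(0.548078) = 0.300669.
1 − 2Q = 0.745476, giving −¼ ln(0.745476) = 0.073433.
d = 0.300669 + 0.073433 = 0.374102.
Under a molecular clock d = 2μt, so t = d/(2μ) = 0.374102 / (2 × 0.021) = 8.91 Myr.

8.91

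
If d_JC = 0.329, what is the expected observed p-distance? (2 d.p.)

p = (3/4)(1 − e^(−4d/3)) = 0.75 × (1 − e^(-0.438667)) = 0.75 × (1 − 0.644895) = 0.266329.

0.27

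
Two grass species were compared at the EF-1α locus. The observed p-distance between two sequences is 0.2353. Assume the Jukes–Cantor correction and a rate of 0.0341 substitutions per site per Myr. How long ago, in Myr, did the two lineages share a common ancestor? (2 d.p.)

d = −(3/4) ln(1 − 4p/3) = −0.75 ln(1 − 0.313733) = −0.75 ln(0.686267)
  = −0.75 × (-0.376489) = 0.282367 substitutions/site.
Under a molecular clock d = 2μt, so t = d/(2μ) = 0.282367 / (2 × 0.0341) = 4.14 Myr.

4.14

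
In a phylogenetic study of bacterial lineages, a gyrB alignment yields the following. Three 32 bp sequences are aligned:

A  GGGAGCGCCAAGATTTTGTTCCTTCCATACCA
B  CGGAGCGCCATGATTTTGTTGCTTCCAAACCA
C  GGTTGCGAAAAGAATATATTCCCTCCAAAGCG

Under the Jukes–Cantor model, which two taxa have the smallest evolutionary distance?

A and B

A–B: 4/32 differ, p = 0.125, d = 0.137.
A–C: 11/32 differ, p = 0.344, d = 0.460.
B–C: 13/32 differ, p = 0.406, d = 0.585.
The smallest distance is between A and B.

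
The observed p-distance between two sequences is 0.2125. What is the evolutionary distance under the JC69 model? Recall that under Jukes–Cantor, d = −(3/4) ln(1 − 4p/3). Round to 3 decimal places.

d = −(3/4) ln(1 − 4p/3) = −0.75 ln(1 − 0.283333) = −0.75 ln(0.716667)
  = −0.75 × (-0.333144) = 0.249858 substitutions/site.

0.250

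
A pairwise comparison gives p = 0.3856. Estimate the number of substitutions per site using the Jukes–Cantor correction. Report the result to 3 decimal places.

d = −(3/4) ln(1 − 4p/3) = −0.75 ln(1 − 0.514133) = −0.75 ln(0.485867)
  = −0.75 × (-0.721820) = 0.541365 substitutions/site.

0.541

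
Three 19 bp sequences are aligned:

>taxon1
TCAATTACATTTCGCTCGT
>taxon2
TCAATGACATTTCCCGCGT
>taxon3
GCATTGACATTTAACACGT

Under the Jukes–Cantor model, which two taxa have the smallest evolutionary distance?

taxon1–taxon2: 3/19 differ, p = 0.158, d = 0.177.
taxon1–taxon3: 6/19 differ, p = 0.316, d = 0.410.
taxon2–taxon3: 5/19 differ, p = 0.263, d = 0.324.
The smallest distance is between taxon1 and taxon2.

taxon1 and taxon2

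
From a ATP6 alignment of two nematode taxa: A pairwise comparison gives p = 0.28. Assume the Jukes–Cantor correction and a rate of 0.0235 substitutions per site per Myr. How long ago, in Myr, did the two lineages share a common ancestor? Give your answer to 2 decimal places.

d = −(3/4) ln(1 − 4p/3) = −0.75 ln(1 − 0.373333) = −0.75 ln(0.626667)
  = −0.75 × (-0.467340) = 0.350505 substitutions/site.
Under a molecular clock d = 2μt, so t = d/(2μ) = 0.350505 / (2 × 0.0235) = 7.46 Myr.

7.46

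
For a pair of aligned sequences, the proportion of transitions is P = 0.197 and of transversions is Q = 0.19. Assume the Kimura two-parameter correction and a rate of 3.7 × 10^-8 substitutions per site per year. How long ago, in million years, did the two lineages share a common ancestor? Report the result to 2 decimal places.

7.54

Under the Kimura two-parameter model, d = −½ ln(1 − 2P − Q) − ¼ ln(1 − 2Q).
1 − 2P − Q = 0.416, giving −½ ln(0.416) = 0.438535.
1 − 2Q = 0.62, giving −¼ ln(0.62) = 0.119509.
d = 0.438535 + 0.119509 = 0.558044.
Under a molecular clock d = 2μt, so t = d/(2μ) = 0.558044 / (2 × 3.7 × 10^-8) = 7.54 million years.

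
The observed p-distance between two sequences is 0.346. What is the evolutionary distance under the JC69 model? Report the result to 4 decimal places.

0.4640

d = −(3/4) ln(1 − 4p/3) = −0.75 ln(1 − 0.461333) = −0.75 ln(0.538667)
  = −0.75 × (-0.618658) = 0.463994 substitutions/site.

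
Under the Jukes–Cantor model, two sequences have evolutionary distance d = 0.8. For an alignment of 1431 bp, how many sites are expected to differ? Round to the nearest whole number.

704

Invert JC69: p = (3/4)(1 − e^(−4d/3)) = 0.75 × (1 − e^(-1.066667)) = 0.75 × (1 − 0.344154) = 0.491885.
Expected differing sites = pL ≈ 0.491885 × 1431 = 703.887435 ≈ 704.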